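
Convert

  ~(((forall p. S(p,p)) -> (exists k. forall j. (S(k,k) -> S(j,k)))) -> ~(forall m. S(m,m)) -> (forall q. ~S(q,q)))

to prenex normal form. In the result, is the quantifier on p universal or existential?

Rewrite implications/biconditionals: A → B as ¬A ∨ B.
  ~(~(~(forall p. S(p,p)) | (exists k. forall j. (~S(k,k) | S(j,k)))) | ~~(forall m. S(m,m)) | (forall q. ~S(q,q)))
Drive negations inward (¬∀x A ≡ ∃x ¬A, ¬∃x A ≡ ∀x ¬A, De Morgan for ∧/∨):
  ((exists p. ~S(p,p)) | (exists k. forall j. (~S(k,k) | S(j,k)))) & (exists m. ~S(m,m)) & (exists q. S(q,q))
All bound variables are already distinct, so no renaming is needed.
Extract every quantifier outward, since the variables are now distinct and don't occur free across branches:
  exists p. exists k. forall j. exists m. exists q. ((~S(p,p) | ~S(k,k) | S(j,k)) & ~S(m,m) & S(q,q))
The quantifier forall p sits under an odd number of negations (counting the antecedent side of each →), so it flips to exists p.

existential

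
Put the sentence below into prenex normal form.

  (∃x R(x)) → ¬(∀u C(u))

∀x ∃u (¬R(x) ∨ ¬C(u))

First replace A → B with ¬A ∨ B.
  ¬(∃x R(x)) ∨ ¬(∀u C(u))
Push ¬ through the quantifiers and connectives to reach negation normal form:
  (∀x ¬R(x)) ∨ (∃u ¬C(u))
All bound variables are already distinct, so no renaming is needed.
Finally move all quantifiers to the prefix:
  ∀x ∃u (¬R(x) ∨ ¬C(u))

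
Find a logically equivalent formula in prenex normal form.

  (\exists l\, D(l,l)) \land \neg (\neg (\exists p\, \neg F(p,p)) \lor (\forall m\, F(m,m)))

Push ¬ through the quantifiers and connectives to reach negation normal form:
  (\exists l\, D(l,l)) \land (\exists p\, \neg F(p,p)) \land (\exists m\, \neg F(m,m))
Pull the quantifiers to the front (each side's bound variable is not free in the other side):
  \exists l\, \exists p\, \exists m\, (D(l,l) \land \neg F(p,p) \land \neg F(m,m))

\exists l\, \exists p\, \exists m\, (D(l,l) \land \neg F(p,p) \land \neg F(m,m))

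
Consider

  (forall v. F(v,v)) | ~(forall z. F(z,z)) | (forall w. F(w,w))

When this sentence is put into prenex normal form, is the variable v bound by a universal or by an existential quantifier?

universal

Move each ¬ inward, flipping quantifiers it crosses:
  (forall v. F(v,v)) | (exists z. ~F(z,z)) | (forall w. F(w,w))
All bound variables are already distinct, so no renaming is needed.
Pull the quantifiers to the front (each side's bound variable is not free in the other side):
  forall v. exists z. forall w. (F(v,v) | ~F(z,z) | F(w,w))
The quantifier forall v sits under an even number of negations, so it remains universal.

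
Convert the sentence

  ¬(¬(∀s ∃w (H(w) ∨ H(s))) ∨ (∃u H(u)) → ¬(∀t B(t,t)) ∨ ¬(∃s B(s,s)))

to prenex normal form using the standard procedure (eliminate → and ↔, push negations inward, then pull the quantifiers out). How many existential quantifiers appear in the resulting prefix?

Rewrite implications/biconditionals: A → B as ¬A ∨ B.
  ¬(¬(¬(∀s ∃w (H(w) ∨ H(s))) ∨ (∃u H(u))) ∨ ¬(∀t B(t,t)) ∨ ¬(∃s B(s,s)))
Drive negations inward (¬∀x A ≡ ∃x ¬A, ¬∃x A ≡ ∀x ¬A, De Morgan for ∧/∨):
  ((∃s ∀w (¬H(w) ∧ ¬H(s))) ∨ (∃u H(u))) ∧ (∀t B(t,t)) ∧ (∃s B(s,s))
Rename bound variables to avoid capture: s↦q.
  ((∃s ∀w (¬H(w) ∧ ¬H(s))) ∨ (∃u H(u))) ∧ (∀t B(t,t)) ∧ (∃q B(q,q))
Pull the quantifiers to the front (each side's bound variable is not free in the other side):
  ∃s ∀w ∃u ∀t ∃q ((¬H(w) ∧ ¬H(s) ∨ H(u)) ∧ B(t,t) ∧ B(q,q))
The prefix is ∃s ∀w ∃u ∀t ∃q: 2 universal, 3 existential.

3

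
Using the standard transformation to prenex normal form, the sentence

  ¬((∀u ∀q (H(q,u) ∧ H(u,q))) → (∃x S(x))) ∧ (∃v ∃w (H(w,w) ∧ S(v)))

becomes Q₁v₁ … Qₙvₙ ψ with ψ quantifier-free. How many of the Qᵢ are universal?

3

First replace A → B with ¬A ∨ B.
  ¬(¬(∀u ∀q (H(q,u) ∧ H(u,q))) ∨ (∃x S(x))) ∧ (∃v ∃w (H(w,w) ∧ S(v)))
Move each ¬ inward, flipping quantifiers it crosses:
  (∀u ∀q (H(q,u) ∧ H(u,q))) ∧ (∀x ¬S(x)) ∧ (∃v ∃w (H(w,w) ∧ S(v)))
All bound variables are already distinct, so no renaming is needed.
Pull the quantifiers to the front (each side's bound variable is not free in the other side):
  ∀u ∀q ∀x ∃v ∃w (H(q,u) ∧ H(u,q) ∧ ¬S(x) ∧ H(w,w) ∧ S(v))
The prefix is ∀u ∀q ∀x ∃v ∃w: 3 universal, 2 existential.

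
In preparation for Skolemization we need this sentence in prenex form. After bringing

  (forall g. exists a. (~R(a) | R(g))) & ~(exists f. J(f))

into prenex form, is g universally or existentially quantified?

Move each ¬ inward, flipping quantifiers it crosses:
  (forall g. exists a. (~R(a) | R(g))) & (forall f. ~J(f))
All bound variables are already distinct, so no renaming is needed.
Finally move all quantifiers to the prefix:
  forall g. exists a. forall f. ((~R(a) | R(g)) & ~J(f))
The quantifier forall g sits under an even number of negations, so it remains universal.

universal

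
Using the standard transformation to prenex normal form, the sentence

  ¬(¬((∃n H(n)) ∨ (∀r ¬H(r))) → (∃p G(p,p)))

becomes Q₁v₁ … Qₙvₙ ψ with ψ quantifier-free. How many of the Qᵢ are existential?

Eliminate → and ↔ using ¬ and ∨.
  ¬(¬¬((∃n H(n)) ∨ (∀r ¬H(r))) ∨ (∃p G(p,p)))
Drive negations inward (¬∀x A ≡ ∃x ¬A, ¬∃x A ≡ ∀x ¬A, De Morgan for ∧/∨):
  (∀n ¬H(n)) ∧ (∃r H(r)) ∧ (∀p ¬G(p,p))
All bound variables are already distinct, so no renaming is needed.
Pull the quantifiers to the front (each side's bound variable is not free in the other side):
  ∀n ∃r ∀p (¬H(n) ∧ H(r) ∧ ¬G(p,p))
The prefix is ∀n ∃r ∀p: 2 universal, 1 existential.

1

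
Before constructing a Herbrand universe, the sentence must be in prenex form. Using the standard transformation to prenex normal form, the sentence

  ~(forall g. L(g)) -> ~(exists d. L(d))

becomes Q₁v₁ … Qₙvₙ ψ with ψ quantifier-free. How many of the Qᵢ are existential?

0

First replace A → B with ¬A ∨ B.
  ~~(forall g. L(g)) | ~(exists d. L(d))
Push ¬ through the quantifiers and connectives to reach negation normal form:
  (forall g. L(g)) | (forall d. ~L(d))
All bound variables are already distinct, so no renaming is needed.
Pull the quantifiers to the front (each side's bound variable is not free in the other side):
  forall g. forall d. (L(g) | ~L(d))
The prefix is forall g forall d: 2 universal, 0 existential.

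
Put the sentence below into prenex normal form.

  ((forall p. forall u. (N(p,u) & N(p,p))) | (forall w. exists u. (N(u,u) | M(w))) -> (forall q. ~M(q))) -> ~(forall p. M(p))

forall p. forall u. forall w. exists x1. exists q. exists y. ((N(p,u) & N(p,p) | N(x1,x1) | M(w)) & M(q) | ~M(y))

Rewrite implications/biconditionals: A → B as ¬A ∨ B.
  ~(~((forall p. forall u. (N(p,u) & N(p,p))) | (forall w. exists u. (N(u,u) | M(w)))) | (forall q. ~M(q))) | ~(forall p. M(p))
Push ¬ through the quantifiers and connectives to reach negation normal form:
  ((forall p. forall u. (N(p,u) & N(p,p))) | (forall w. exists u. (N(u,u) | M(w)))) & (exists q. M(q)) | (exists p. ~M(p))
Rename bound variables to avoid capture: u↦x1, p↦y.
  ((forall p. forall u. (N(p,u) & N(p,p))) | (forall w. exists x1. (N(x1,x1) | M(w)))) & (exists q. M(q)) | (exists y. ~M(y))
Pull the quantifiers to the front (each side's bound variable is not free in the other side):
  forall p. forall u. forall w. exists x1. exists q. exists y. ((N(p,u) & N(p,p) | N(x1,x1) | M(w)) & M(q) | ~M(y))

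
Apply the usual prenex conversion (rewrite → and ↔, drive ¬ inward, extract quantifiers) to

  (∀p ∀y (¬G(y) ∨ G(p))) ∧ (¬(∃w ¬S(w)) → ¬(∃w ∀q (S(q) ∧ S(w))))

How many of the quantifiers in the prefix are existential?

First replace A → B with ¬A ∨ B.
  (∀p ∀y (¬G(y) ∨ G(p))) ∧ (¬¬(∃w ¬S(w)) ∨ ¬(∃w ∀q (S(q) ∧ S(w))))
Push ¬ through the quantifiers and connectives to reach negation normal form:
  (∀p ∀y (¬G(y) ∨ G(p))) ∧ ((∃w ¬S(w)) ∨ (∀w ∃q (¬S(q) ∨ ¬S(w))))
Standardize variables apart so no two quantifiers bind the same name: w↦v1.
  (∀p ∀y (¬G(y) ∨ G(p))) ∧ ((∃w ¬S(w)) ∨ (∀v1 ∃q (¬S(q) ∨ ¬S(v1))))
Extract every quantifier outward, since the variables are now distinct and don't occur free across branches:
  ∀p ∀y ∃w ∀v1 ∃q ((¬G(y) ∨ G(p)) ∧ (¬S(w) ∨ ¬S(q) ∨ ¬S(v1)))
The prefix is ∀p ∀y ∃w ∀v1 ∃q: 3 universal, 2 existential.

2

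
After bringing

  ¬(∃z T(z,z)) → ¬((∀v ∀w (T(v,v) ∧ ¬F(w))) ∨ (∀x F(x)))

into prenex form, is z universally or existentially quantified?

First replace A → B with ¬A ∨ B.
  ¬¬(∃z T(z,z)) ∨ ¬((∀v ∀w (T(v,v) ∧ ¬F(w))) ∨ (∀x F(x)))
Drive negations inward (¬∀x A ≡ ∃x ¬A, ¬∃x A ≡ ∀x ¬A, De Morgan for ∧/∨):
  (∃z T(z,z)) ∨ (∃v ∃w (¬T(v,v) ∨ F(w))) ∧ (∃x ¬F(x))
Finally move all quantifiers to the prefix:
  ∃z ∃v ∃w ∃x (T(z,z) ∨ (¬T(v,v) ∨ F(w)) ∧ ¬F(x))
The quantifier ∃z sits under an even number of negations (counting the antecedent side of each →), so it remains existential.

existential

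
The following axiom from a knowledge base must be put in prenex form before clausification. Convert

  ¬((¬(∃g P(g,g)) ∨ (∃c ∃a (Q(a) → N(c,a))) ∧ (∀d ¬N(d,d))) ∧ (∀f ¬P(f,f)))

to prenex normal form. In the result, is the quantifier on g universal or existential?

First replace A → B with ¬A ∨ B.
  ¬((¬(∃g P(g,g)) ∨ (∃c ∃a (¬Q(a) ∨ N(c,a))) ∧ (∀d ¬N(d,d))) ∧ (∀f ¬P(f,f)))
Push ¬ through the quantifiers and connectives to reach negation normal form:
  (∃g P(g,g)) ∧ ((∀c ∀a (Q(a) ∧ ¬N(c,a))) ∨ (∃d N(d,d))) ∨ (∃f P(f,f))
Extract every quantifier outward, since the variables are now distinct and don't occur free across branches:
  ∃g ∀c ∀a ∃d ∃f (P(g,g) ∧ (Q(a) ∧ ¬N(c,a) ∨ N(d,d)) ∨ P(f,f))
The quantifier ∃g sits under an even number of negations (counting the antecedent side of each →), so it remains existential.

existential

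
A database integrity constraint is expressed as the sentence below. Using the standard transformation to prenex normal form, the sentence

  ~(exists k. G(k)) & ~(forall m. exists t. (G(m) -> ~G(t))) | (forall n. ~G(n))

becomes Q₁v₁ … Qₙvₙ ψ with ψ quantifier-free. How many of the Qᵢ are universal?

3

First replace A → B with ¬A ∨ B.
  ~(exists k. G(k)) & ~(forall m. exists t. (~G(m) | ~G(t))) | (forall n. ~G(n))
Drive negations inward (¬∀x A ≡ ∃x ¬A, ¬∃x A ≡ ∀x ¬A, De Morgan for ∧/∨):
  (forall k. ~G(k)) & (exists m. forall t. (G(m) & G(t))) | (forall n. ~G(n))
Pull the quantifiers to the front (each side's bound variable is not free in the other side):
  forall k. exists m. forall t. forall n. (~G(k) & G(m) & G(t) | ~G(n))
The prefix is forall k exists m forall t forall n: 3 universal, 1 existential.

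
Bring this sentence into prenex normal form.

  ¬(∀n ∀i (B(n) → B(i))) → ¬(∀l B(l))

∀n ∀i ∃l (¬B(n) ∨ B(i) ∨ ¬B(l))

Eliminate → and ↔ using ¬ and ∨.
  ¬¬(∀n ∀i (¬B(n) ∨ B(i))) ∨ ¬(∀l B(l))
Push ¬ through the quantifiers and connectives to reach negation normal form:
  (∀n ∀i (¬B(n) ∨ B(i))) ∨ (∃l ¬B(l))
All bound variables are already distinct, so no renaming is needed.
Finally move all quantifiers to the prefix:
  ∀n ∀i ∃l (¬B(n) ∨ B(i) ∨ ¬B(l))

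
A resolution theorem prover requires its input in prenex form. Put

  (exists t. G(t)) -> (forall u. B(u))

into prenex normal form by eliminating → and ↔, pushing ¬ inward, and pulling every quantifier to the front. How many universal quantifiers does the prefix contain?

2

Eliminate → and ↔ using ¬ and ∨.
  ~(exists t. G(t)) | (forall u. B(u))
Push ¬ through the quantifiers and connectives to reach negation normal form:
  (forall t. ~G(t)) | (forall u. B(u))
Pull the quantifiers to the front (each side's bound variable is not free in the other side):
  forall t. forall u. (~G(t) | B(u))
The prefix is forall t forall u: 2 universal, 0 existential.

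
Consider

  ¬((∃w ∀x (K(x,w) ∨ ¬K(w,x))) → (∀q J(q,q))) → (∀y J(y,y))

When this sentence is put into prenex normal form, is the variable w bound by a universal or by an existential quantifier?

universal

Rewrite implications/biconditionals: A → B as ¬A ∨ B.
  ¬¬(¬(∃w ∀x (K(x,w) ∨ ¬K(w,x))) ∨ (∀q J(q,q))) ∨ (∀y J(y,y))
Push ¬ through the quantifiers and connectives to reach negation normal form:
  (∀w ∃x (¬K(x,w) ∧ K(w,x))) ∨ (∀q J(q,q)) ∨ (∀y J(y,y))
All bound variables are already distinct, so no renaming is needed.
Extract every quantifier outward, since the variables are now distinct and don't occur free across branches:
  ∀w ∃x ∀q ∀y (¬K(x,w) ∧ K(w,x) ∨ J(q,q) ∨ J(y,y))
The quantifier ∃w sits under an odd number of negations (counting the antecedent side of each →), so it flips to ∀w.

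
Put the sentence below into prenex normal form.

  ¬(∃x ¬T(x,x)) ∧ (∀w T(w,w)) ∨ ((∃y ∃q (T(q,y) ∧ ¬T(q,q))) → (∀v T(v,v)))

Eliminate → and ↔ using ¬ and ∨.
  ¬(∃x ¬T(x,x)) ∧ (∀w T(w,w)) ∨ ¬(∃y ∃q (T(q,y) ∧ ¬T(q,q))) ∨ (∀v T(v,v))
Move each ¬ inward, flipping quantifiers it crosses:
  (∀x T(x,x)) ∧ (∀w T(w,w)) ∨ (∀y ∀q (¬T(q,y) ∨ T(q,q))) ∨ (∀v T(v,v))
All bound variables are already distinct, so no renaming is needed.
Finally move all quantifiers to the prefix:
  ∀x ∀w ∀y ∀q ∀v (T(x,x) ∧ T(w,w) ∨ ¬T(q,y) ∨ T(q,q) ∨ T(v,v))

∀x ∀w ∀y ∀q ∀v (T(x,x) ∧ T(w,w) ∨ ¬T(q,y) ∨ T(q,q) ∨ T(v,v))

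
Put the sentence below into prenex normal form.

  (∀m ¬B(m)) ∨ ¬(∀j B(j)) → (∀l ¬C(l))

∃m ∀j ∀l (B(m) ∧ B(j) ∨ ¬C(l))

Rewrite implications/biconditionals: A → B as ¬A ∨ B.
  ¬((∀m ¬B(m)) ∨ ¬(∀j B(j))) ∨ (∀l ¬C(l))
Move each ¬ inward, flipping quantifiers it crosses:
  (∃m B(m)) ∧ (∀j B(j)) ∨ (∀l ¬C(l))
All bound variables are already distinct, so no renaming is needed.
Extract every quantifier outward, since the variables are now distinct and don't occur free across branches:
  ∃m ∀j ∀l (B(m) ∧ B(j) ∨ ¬C(l))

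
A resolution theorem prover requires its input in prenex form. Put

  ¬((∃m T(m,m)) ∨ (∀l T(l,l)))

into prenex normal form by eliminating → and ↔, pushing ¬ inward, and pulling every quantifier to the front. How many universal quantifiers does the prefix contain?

1

Move each ¬ inward, flipping quantifiers it crosses:
  (∀m ¬T(m,m)) ∧ (∃l ¬T(l,l))
All bound variables are already distinct, so no renaming is needed.
Finally move all quantifiers to the prefix:
  ∀m ∃l (¬T(m,m) ∧ ¬T(l,l))
The prefix is ∀m ∃l: 1 universal, 1 existential.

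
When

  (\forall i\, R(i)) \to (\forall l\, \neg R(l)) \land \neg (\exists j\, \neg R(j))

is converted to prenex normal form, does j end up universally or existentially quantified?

Eliminate → and ↔ using ¬ and ∨.
  \neg (\forall i\, R(i)) \lor (\forall l\, \neg R(l)) \land \neg (\exists j\, \neg R(j))
Move each ¬ inward, flipping quantifiers it crosses:
  (\exists i\, \neg R(i)) \lor (\forall l\, \neg R(l)) \land (\forall j\, R(j))
Pull the quantifiers to the front (each side's bound variable is not free in the other side):
  \exists i\, \forall l\, \forall j\, (\neg R(i) \lor \neg R(l) \land R(j))
The quantifier \exists j sits under an odd number of negations (counting the antecedent side of each →), so it flips to \forall j.

universal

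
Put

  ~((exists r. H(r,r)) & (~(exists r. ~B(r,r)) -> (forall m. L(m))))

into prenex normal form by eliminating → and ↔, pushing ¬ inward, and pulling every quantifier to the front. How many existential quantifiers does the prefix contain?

1

First replace A → B with ¬A ∨ B.
  ~((exists r. H(r,r)) & (~~(exists r. ~B(r,r)) | (forall m. L(m))))
Move each ¬ inward, flipping quantifiers it crosses:
  (forall r. ~H(r,r)) | (forall r. B(r,r)) & (exists m. ~L(m))
Give each quantifier a distinct variable: r↦v.
  (forall r. ~H(r,r)) | (forall v. B(v,v)) & (exists m. ~L(m))
Pull the quantifiers to the front (each side's bound variable is not free in the other side):
  forall r. forall v. exists m. (~H(r,r) | B(v,v) & ~L(m))
The prefix is forall r forall v exists m: 2 universal, 1 existential.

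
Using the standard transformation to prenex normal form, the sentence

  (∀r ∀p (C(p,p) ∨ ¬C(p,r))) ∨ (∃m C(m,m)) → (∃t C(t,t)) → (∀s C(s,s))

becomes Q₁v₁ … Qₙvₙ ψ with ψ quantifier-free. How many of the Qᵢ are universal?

First replace A → B with ¬A ∨ B.
  ¬((∀r ∀p (C(p,p) ∨ ¬C(p,r))) ∨ (∃m C(m,m))) ∨ ¬(∃t C(t,t)) ∨ (∀s C(s,s))
Push ¬ through the quantifiers and connectives to reach negation normal form:
  (∃r ∃p (¬C(p,p) ∧ C(p,r))) ∧ (∀m ¬C(m,m)) ∨ (∀t ¬C(t,t)) ∨ (∀s C(s,s))
All bound variables are already distinct, so no renaming is needed.
Finally move all quantifiers to the prefix:
  ∃r ∃p ∀m ∀t ∀s (¬C(p,p) ∧ C(p,r) ∧ ¬C(m,m) ∨ ¬C(t,t) ∨ C(s,s))
The prefix is ∃r ∃p ∀m ∀t ∀s: 3 universal, 2 existential.

3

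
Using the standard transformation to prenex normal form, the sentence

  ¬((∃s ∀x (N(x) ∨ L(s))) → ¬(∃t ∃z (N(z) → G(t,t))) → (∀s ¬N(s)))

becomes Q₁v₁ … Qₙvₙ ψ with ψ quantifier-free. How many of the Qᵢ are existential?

Rewrite implications/biconditionals: A → B as ¬A ∨ B.
  ¬(¬(∃s ∀x (N(x) ∨ L(s))) ∨ ¬¬(∃t ∃z (¬N(z) ∨ G(t,t))) ∨ (∀s ¬N(s)))
Drive negations inward (¬∀x A ≡ ∃x ¬A, ¬∃x A ≡ ∀x ¬A, De Morgan for ∧/∨):
  (∃s ∀x (N(x) ∨ L(s))) ∧ (∀t ∀z (N(z) ∧ ¬G(t,t))) ∧ (∃s N(s))
Give each quantifier a distinct variable: s↦v.
  (∃s ∀x (N(x) ∨ L(s))) ∧ (∀t ∀z (N(z) ∧ ¬G(t,t))) ∧ (∃v N(v))
Extract every quantifier outward, since the variables are now distinct and don't occur free across branches:
  ∃s ∀x ∀t ∀z ∃v ((N(x) ∨ L(s)) ∧ N(z) ∧ ¬G(t,t) ∧ N(v))
The prefix is ∃s ∀x ∀t ∀z ∃v: 3 universal, 2 existential.

2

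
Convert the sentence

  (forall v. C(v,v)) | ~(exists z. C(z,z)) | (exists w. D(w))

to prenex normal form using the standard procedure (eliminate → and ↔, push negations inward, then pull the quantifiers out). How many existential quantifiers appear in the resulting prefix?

1

Drive negations inward (¬∀x A ≡ ∃x ¬A, ¬∃x A ≡ ∀x ¬A, De Morgan for ∧/∨):
  (forall v. C(v,v)) | (forall z. ~C(z,z)) | (exists w. D(w))
All bound variables are already distinct, so no renaming is needed.
Extract every quantifier outward, since the variables are now distinct and don't occur free across branches:
  forall v. forall z. exists w. (C(v,v) | ~C(z,z) | D(w))
The prefix is forall v forall z exists w: 2 universal, 1 existential.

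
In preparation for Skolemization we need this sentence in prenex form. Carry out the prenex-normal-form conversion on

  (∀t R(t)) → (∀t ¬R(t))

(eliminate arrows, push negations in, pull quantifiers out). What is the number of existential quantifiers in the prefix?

First replace A → B with ¬A ∨ B.
  ¬(∀t R(t)) ∨ (∀t ¬R(t))
Drive negations inward (¬∀x A ≡ ∃x ¬A, ¬∃x A ≡ ∀x ¬A, De Morgan for ∧/∨):
  (∃t ¬R(t)) ∨ (∀t ¬R(t))
Give each quantifier a distinct variable: t↦w1.
  (∃t ¬R(t)) ∨ (∀w1 ¬R(w1))
Finally move all quantifiers to the prefix:
  ∃t ∀w1 (¬R(t) ∨ ¬R(w1))
The prefix is ∃t ∀w1: 1 universal, 1 existential.

1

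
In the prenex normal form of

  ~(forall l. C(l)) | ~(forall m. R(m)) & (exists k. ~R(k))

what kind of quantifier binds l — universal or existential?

existential

Drive negations inward (¬∀x A ≡ ∃x ¬A, ¬∃x A ≡ ∀x ¬A, De Morgan for ∧/∨):
  (exists l. ~C(l)) | (exists m. ~R(m)) & (exists k. ~R(k))
All bound variables are already distinct, so no renaming is needed.
Extract every quantifier outward, since the variables are now distinct and don't occur free across branches:
  exists l. exists m. exists k. (~C(l) | ~R(m) & ~R(k))
The quantifier forall l sits under an odd number of negations, so it flips to exists l.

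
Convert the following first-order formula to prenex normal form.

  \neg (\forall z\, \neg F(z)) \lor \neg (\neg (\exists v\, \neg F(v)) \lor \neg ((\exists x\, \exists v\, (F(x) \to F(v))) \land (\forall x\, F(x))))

Rewrite implications/biconditionals: A → B as ¬A ∨ B.
  \neg (\forall z\, \neg F(z)) \lor \neg (\neg (\exists v\, \neg F(v)) \lor \neg ((\exists x\, \exists v\, (\neg F(x) \lor F(v))) \land (\forall x\, F(x))))
Push ¬ through the quantifiers and connectives to reach negation normal form:
  (\exists z\, F(z)) \lor (\exists v\, \neg F(v)) \land (\exists x\, \exists v\, (\neg F(x) \lor F(v))) \land (\forall x\, F(x))
Rename bound variables to avoid capture: v↦b, x↦a.
  (\exists z\, F(z)) \lor (\exists v\, \neg F(v)) \land (\exists x\, \exists b\, (\neg F(x) \lor F(b))) \land (\forall a\, F(a))
Extract every quantifier outward, since the variables are now distinct and don't occur free across branches:
  \exists z\, \exists v\, \exists x\, \exists b\, \forall a\, (F(z) \lor \neg F(v) \land (\neg F(x) \lor F(b)) \land F(a))

\exists z\, \exists v\, \exists x\, \exists b\, \forall a\, (F(z) \lor \neg F(v) \land (\neg F(x) \lor F(b)) \land F(a))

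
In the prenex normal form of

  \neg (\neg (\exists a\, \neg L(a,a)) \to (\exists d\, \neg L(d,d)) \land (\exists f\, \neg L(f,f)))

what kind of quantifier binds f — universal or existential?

Eliminate → and ↔ using ¬ and ∨.
  \neg (\neg \neg (\exists a\, \neg L(a,a)) \lor (\exists d\, \neg L(d,d)) \land (\exists f\, \neg L(f,f)))
Drive negations inward (¬∀x A ≡ ∃x ¬A, ¬∃x A ≡ ∀x ¬A, De Morgan for ∧/∨):
  (\forall a\, L(a,a)) \land ((\forall d\, L(d,d)) \lor (\forall f\, L(f,f)))
All bound variables are already distinct, so no renaming is needed.
Extract every quantifier outward, since the variables are now distinct and don't occur free across branches:
  \forall a\, \forall d\, \forall f\, (L(a,a) \land (L(d,d) \lor L(f,f)))
The quantifier \exists f sits under an odd number of negations (counting the antecedent side of each →), so it flips to \forall f.

universal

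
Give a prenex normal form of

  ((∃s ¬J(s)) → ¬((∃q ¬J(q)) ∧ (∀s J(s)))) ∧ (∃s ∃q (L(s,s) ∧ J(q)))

Rewrite implications/biconditionals: A → B as ¬A ∨ B.
  (¬(∃s ¬J(s)) ∨ ¬((∃q ¬J(q)) ∧ (∀s J(s)))) ∧ (∃s ∃q (L(s,s) ∧ J(q)))
Drive negations inward (¬∀x A ≡ ∃x ¬A, ¬∃x A ≡ ∀x ¬A, De Morgan for ∧/∨):
  ((∀s J(s)) ∨ (∀q J(q)) ∨ (∃s ¬J(s))) ∧ (∃s ∃q (L(s,s) ∧ J(q)))
Standardize variables apart so no two quantifiers bind the same name: s↦p, s↦v1, q↦v.
  ((∀s J(s)) ∨ (∀q J(q)) ∨ (∃p ¬J(p))) ∧ (∃v1 ∃v (L(v1,v1) ∧ J(v)))
Finally move all quantifiers to the prefix:
  ∀s ∀q ∃p ∃v1 ∃v ((J(s) ∨ J(q) ∨ ¬J(p)) ∧ L(v1,v1) ∧ J(v))

∀s ∀q ∃p ∃v1 ∃v ((J(s) ∨ J(q) ∨ ¬J(p)) ∧ L(v1,v1) ∧ J(v))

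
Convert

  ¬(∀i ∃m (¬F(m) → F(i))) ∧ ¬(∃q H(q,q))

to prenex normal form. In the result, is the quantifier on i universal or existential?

existential

First replace A → B with ¬A ∨ B.
  ¬(∀i ∃m (¬¬F(m) ∨ F(i))) ∧ ¬(∃q H(q,q))
Move each ¬ inward, flipping quantifiers it crosses:
  (∃i ∀m (¬F(m) ∧ ¬F(i))) ∧ (∀q ¬H(q,q))
All bound variables are already distinct, so no renaming is needed.
Pull the quantifiers to the front (each side's bound variable is not free in the other side):
  ∃i ∀m ∀q (¬F(m) ∧ ¬F(i) ∧ ¬H(q,q))
The quantifier ∀i sits under an odd number of negations (counting the antecedent side of each →), so it flips to ∃i.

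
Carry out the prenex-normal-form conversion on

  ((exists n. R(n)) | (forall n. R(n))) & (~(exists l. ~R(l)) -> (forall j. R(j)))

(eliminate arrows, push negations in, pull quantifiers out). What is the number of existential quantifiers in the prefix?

Rewrite implications/biconditionals: A → B as ¬A ∨ B.
  ((exists n. R(n)) | (forall n. R(n))) & (~~(exists l. ~R(l)) | (forall j. R(j)))
Push ¬ through the quantifiers and connectives to reach negation normal form:
  ((exists n. R(n)) | (forall n. R(n))) & ((exists l. ~R(l)) | (forall j. R(j)))
Rename bound variables to avoid capture: n↦b.
  ((exists n. R(n)) | (forall b. R(b))) & ((exists l. ~R(l)) | (forall j. R(j)))
Extract every quantifier outward, since the variables are now distinct and don't occur free across branches:
  exists n. forall b. exists l. forall j. ((R(n) | R(b)) & (~R(l) | R(j)))
The prefix is exists n forall b exists l forall j: 2 universal, 2 existential.

2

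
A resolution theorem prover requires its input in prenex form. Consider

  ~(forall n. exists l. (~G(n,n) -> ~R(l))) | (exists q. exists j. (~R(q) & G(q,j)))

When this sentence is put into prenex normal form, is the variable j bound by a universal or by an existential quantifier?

Eliminate → and ↔ using ¬ and ∨.
  ~(forall n. exists l. (~~G(n,n) | ~R(l))) | (exists q. exists j. (~R(q) & G(q,j)))
Move each ¬ inward, flipping quantifiers it crosses:
  (exists n. forall l. (~G(n,n) & R(l))) | (exists q. exists j. (~R(q) & G(q,j)))
Pull the quantifiers to the front (each side's bound variable is not free in the other side):
  exists n. forall l. exists q. exists j. (~G(n,n) & R(l) | ~R(q) & G(q,j))
The quantifier exists j sits under an even number of negations (counting the antecedent side of each →), so it remains existential.

existential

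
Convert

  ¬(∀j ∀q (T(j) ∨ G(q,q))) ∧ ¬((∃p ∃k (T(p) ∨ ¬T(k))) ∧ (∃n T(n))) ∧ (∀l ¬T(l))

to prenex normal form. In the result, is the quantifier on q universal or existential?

existential

Push ¬ through the quantifiers and connectives to reach negation normal form:
  (∃j ∃q (¬T(j) ∧ ¬G(q,q))) ∧ ((∀p ∀k (¬T(p) ∧ T(k))) ∨ (∀n ¬T(n))) ∧ (∀l ¬T(l))
All bound variables are already distinct, so no renaming is needed.
Extract every quantifier outward, since the variables are now distinct and don't occur free across branches:
  ∃j ∃q ∀p ∀k ∀n ∀l (¬T(j) ∧ ¬G(q,q) ∧ (¬T(p) ∧ T(k) ∨ ¬T(n)) ∧ ¬T(l))
The quantifier ∀q sits under an odd number of negations, so it flips to ∃q.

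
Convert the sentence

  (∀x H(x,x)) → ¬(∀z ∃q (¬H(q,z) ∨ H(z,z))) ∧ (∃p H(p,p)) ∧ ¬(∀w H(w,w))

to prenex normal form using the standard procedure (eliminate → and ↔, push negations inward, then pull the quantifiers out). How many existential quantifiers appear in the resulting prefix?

Eliminate → and ↔ using ¬ and ∨.
  ¬(∀x H(x,x)) ∨ ¬(∀z ∃q (¬H(q,z) ∨ H(z,z))) ∧ (∃p H(p,p)) ∧ ¬(∀w H(w,w))
Move each ¬ inward, flipping quantifiers it crosses:
  (∃x ¬H(x,x)) ∨ (∃z ∀q (H(q,z) ∧ ¬H(z,z))) ∧ (∃p H(p,p)) ∧ (∃w ¬H(w,w))
All bound variables are already distinct, so no renaming is needed.
Pull the quantifiers to the front (each side's bound variable is not free in the other side):
  ∃x ∃z ∀q ∃p ∃w (¬H(x,x) ∨ H(q,z) ∧ ¬H(z,z) ∧ H(p,p) ∧ ¬H(w,w))
The prefix is ∃x ∃z ∀q ∃p ∃w: 1 universal, 4 existential.

4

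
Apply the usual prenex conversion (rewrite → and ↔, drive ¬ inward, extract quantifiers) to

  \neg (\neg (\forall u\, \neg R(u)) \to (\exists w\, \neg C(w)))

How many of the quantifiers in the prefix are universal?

1

Eliminate → and ↔ using ¬ and ∨.
  \neg (\neg \neg (\forall u\, \neg R(u)) \lor (\exists w\, \neg C(w)))
Push ¬ through the quantifiers and connectives to reach negation normal form:
  (\exists u\, R(u)) \land (\forall w\, C(w))
Extract every quantifier outward, since the variables are now distinct and don't occur free across branches:
  \exists u\, \forall w\, (R(u) \land C(w))
The prefix is \exists u \forall w: 1 universal, 1 existential.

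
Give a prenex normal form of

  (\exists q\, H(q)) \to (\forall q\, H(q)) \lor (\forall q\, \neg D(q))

Eliminate → and ↔ using ¬ and ∨.
  \neg (\exists q\, H(q)) \lor (\forall q\, H(q)) \lor (\forall q\, \neg D(q))
Move each ¬ inward, flipping quantifiers it crosses:
  (\forall q\, \neg H(q)) \lor (\forall q\, H(q)) \lor (\forall q\, \neg D(q))
Standardize variables apart so no two quantifiers bind the same name: q↦y1, q↦v1.
  (\forall q\, \neg H(q)) \lor (\forall y1\, H(y1)) \lor (\forall v1\, \neg D(v1))
Finally move all quantifiers to the prefix:
  \forall q\, \forall y1\, \forall v1\, (\neg H(q) \lor H(y1) \lor \neg D(v1))

\forall q\, \forall y1\, \forall v1\, (\neg H(q) \lor H(y1) \lor \neg D(v1))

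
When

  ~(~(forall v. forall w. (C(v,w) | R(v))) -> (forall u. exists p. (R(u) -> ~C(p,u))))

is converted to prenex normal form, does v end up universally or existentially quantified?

Eliminate → and ↔ using ¬ and ∨.
  ~(~~(forall v. forall w. (C(v,w) | R(v))) | (forall u. exists p. (~R(u) | ~C(p,u))))
Drive negations inward (¬∀x A ≡ ∃x ¬A, ¬∃x A ≡ ∀x ¬A, De Morgan for ∧/∨):
  (exists v. exists w. (~C(v,w) & ~R(v))) & (exists u. forall p. (R(u) & C(p,u)))
Finally move all quantifiers to the prefix:
  exists v. exists w. exists u. forall p. (~C(v,w) & ~R(v) & R(u) & C(p,u))
The quantifier forall v sits under an odd number of negations (counting the antecedent side of each →), so it flips to exists v.

existential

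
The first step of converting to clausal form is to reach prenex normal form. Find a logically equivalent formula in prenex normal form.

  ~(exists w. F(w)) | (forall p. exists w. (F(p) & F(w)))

Push ¬ through the quantifiers and connectives to reach negation normal form:
  (forall w. ~F(w)) | (forall p. exists w. (F(p) & F(w)))
Standardize variables apart so no two quantifiers bind the same name: w↦u.
  (forall w. ~F(w)) | (forall p. exists u. (F(p) & F(u)))
Pull the quantifiers to the front (each side's bound variable is not free in the other side):
  forall w. forall p. exists u. (~F(w) | F(p) & F(u))

forall w. forall p. exists u. (~F(w) | F(p) & F(u))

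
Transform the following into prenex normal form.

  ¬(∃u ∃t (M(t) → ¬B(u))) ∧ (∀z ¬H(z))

∀u ∀t ∀z (M(t) ∧ B(u) ∧ ¬H(z))

First replace A → B with ¬A ∨ B.
  ¬(∃u ∃t (¬M(t) ∨ ¬B(u))) ∧ (∀z ¬H(z))
Drive negations inward (¬∀x A ≡ ∃x ¬A, ¬∃x A ≡ ∀x ¬A, De Morgan for ∧/∨):
  (∀u ∀t (M(t) ∧ B(u))) ∧ (∀z ¬H(z))
Finally move all quantifiers to the prefix:
  ∀u ∀t ∀z (M(t) ∧ B(u) ∧ ¬H(z))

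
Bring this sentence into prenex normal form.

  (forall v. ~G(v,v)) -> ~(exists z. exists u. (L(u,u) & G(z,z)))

Eliminate → and ↔ using ¬ and ∨.
  ~(forall v. ~G(v,v)) | ~(exists z. exists u. (L(u,u) & G(z,z)))
Drive negations inward (¬∀x A ≡ ∃x ¬A, ¬∃x A ≡ ∀x ¬A, De Morgan for ∧/∨):
  (exists v. G(v,v)) | (forall z. forall u. (~L(u,u) | ~G(z,z)))
Extract every quantifier outward, since the variables are now distinct and don't occur free across branches:
  exists v. forall z. forall u. (G(v,v) | ~L(u,u) | ~G(z,z))

exists v. forall z. forall u. (G(v,v) | ~L(u,u) | ~G(z,z))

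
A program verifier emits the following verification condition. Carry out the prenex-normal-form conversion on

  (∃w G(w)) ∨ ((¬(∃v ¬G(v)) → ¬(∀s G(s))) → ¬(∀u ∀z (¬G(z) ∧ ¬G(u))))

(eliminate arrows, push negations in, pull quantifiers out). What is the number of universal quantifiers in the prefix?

2

Eliminate → and ↔ using ¬ and ∨.
  (∃w G(w)) ∨ ¬(¬¬(∃v ¬G(v)) ∨ ¬(∀s G(s))) ∨ ¬(∀u ∀z (¬G(z) ∧ ¬G(u)))
Move each ¬ inward, flipping quantifiers it crosses:
  (∃w G(w)) ∨ (∀v G(v)) ∧ (∀s G(s)) ∨ (∃u ∃z (G(z) ∨ G(u)))
All bound variables are already distinct, so no renaming is needed.
Extract every quantifier outward, since the variables are now distinct and don't occur free across branches:
  ∃w ∀v ∀s ∃u ∃z (G(w) ∨ G(v) ∧ G(s) ∨ G(z) ∨ G(u))
The prefix is ∃w ∀v ∀s ∃u ∃z: 2 universal, 3 existential.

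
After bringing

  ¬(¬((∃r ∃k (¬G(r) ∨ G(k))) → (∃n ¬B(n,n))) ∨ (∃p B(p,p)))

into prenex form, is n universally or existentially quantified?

existential

Rewrite implications/biconditionals: A → B as ¬A ∨ B.
  ¬(¬(¬(∃r ∃k (¬G(r) ∨ G(k))) ∨ (∃n ¬B(n,n))) ∨ (∃p B(p,p)))
Move each ¬ inward, flipping quantifiers it crosses:
  ((∀r ∀k (G(r) ∧ ¬G(k))) ∨ (∃n ¬B(n,n))) ∧ (∀p ¬B(p,p))
All bound variables are already distinct, so no renaming is needed.
Finally move all quantifiers to the prefix:
  ∀r ∀k ∃n ∀p ((G(r) ∧ ¬G(k) ∨ ¬B(n,n)) ∧ ¬B(p,p))
The quantifier ∃n sits under an even number of negations (counting the antecedent side of each →), so it remains existential.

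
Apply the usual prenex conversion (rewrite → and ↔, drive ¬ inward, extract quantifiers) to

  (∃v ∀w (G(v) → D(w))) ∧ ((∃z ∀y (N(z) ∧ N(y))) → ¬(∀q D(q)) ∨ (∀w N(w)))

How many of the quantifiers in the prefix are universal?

First replace A → B with ¬A ∨ B.
  (∃v ∀w (¬G(v) ∨ D(w))) ∧ (¬(∃z ∀y (N(z) ∧ N(y))) ∨ ¬(∀q D(q)) ∨ (∀w N(w)))
Drive negations inward (¬∀x A ≡ ∃x ¬A, ¬∃x A ≡ ∀x ¬A, De Morgan for ∧/∨):
  (∃v ∀w (¬G(v) ∨ D(w))) ∧ ((∀z ∃y (¬N(z) ∨ ¬N(y))) ∨ (∃q ¬D(q)) ∨ (∀w N(w)))
Give each quantifier a distinct variable: w↦u1.
  (∃v ∀w (¬G(v) ∨ D(w))) ∧ ((∀z ∃y (¬N(z) ∨ ¬N(y))) ∨ (∃q ¬D(q)) ∨ (∀u1 N(u1)))
Finally move all quantifiers to the prefix:
  ∃v ∀w ∀z ∃y ∃q ∀u1 ((¬G(v) ∨ D(w)) ∧ (¬N(z) ∨ ¬N(y) ∨ ¬D(q) ∨ N(u1)))
The prefix is ∃v ∀w ∀z ∃y ∃q ∀u1: 3 universal, 3 existential.

3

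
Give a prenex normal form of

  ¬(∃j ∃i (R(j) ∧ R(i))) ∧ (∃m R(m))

∀j ∀i ∃m ((¬R(j) ∨ ¬R(i)) ∧ R(m))

Move each ¬ inward, flipping quantifiers it crosses:
  (∀j ∀i (¬R(j) ∨ ¬R(i))) ∧ (∃m R(m))
All bound variables are already distinct, so no renaming is needed.
Pull the quantifiers to the front (each side's bound variable is not free in the other side):
  ∀j ∀i ∃m ((¬R(j) ∨ ¬R(i)) ∧ R(m))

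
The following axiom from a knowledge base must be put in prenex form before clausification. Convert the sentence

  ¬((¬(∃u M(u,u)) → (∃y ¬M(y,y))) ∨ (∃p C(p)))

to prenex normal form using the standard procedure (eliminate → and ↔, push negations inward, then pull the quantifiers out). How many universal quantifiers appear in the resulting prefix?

3

Rewrite implications/biconditionals: A → B as ¬A ∨ B.
  ¬(¬¬(∃u M(u,u)) ∨ (∃y ¬M(y,y)) ∨ (∃p C(p)))
Drive negations inward (¬∀x A ≡ ∃x ¬A, ¬∃x A ≡ ∀x ¬A, De Morgan for ∧/∨):
  (∀u ¬M(u,u)) ∧ (∀y M(y,y)) ∧ (∀p ¬C(p))
Finally move all quantifiers to the prefix:
  ∀u ∀y ∀p (¬M(u,u) ∧ M(y,y) ∧ ¬C(p))
The prefix is ∀u ∀y ∀p: 3 universal, 0 existential.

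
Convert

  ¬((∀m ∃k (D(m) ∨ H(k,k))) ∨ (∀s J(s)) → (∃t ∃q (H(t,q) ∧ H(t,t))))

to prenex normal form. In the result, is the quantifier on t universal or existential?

universal

First replace A → B with ¬A ∨ B.
  ¬(¬((∀m ∃k (D(m) ∨ H(k,k))) ∨ (∀s J(s))) ∨ (∃t ∃q (H(t,q) ∧ H(t,t))))
Push ¬ through the quantifiers and connectives to reach negation normal form:
  ((∀m ∃k (D(m) ∨ H(k,k))) ∨ (∀s J(s))) ∧ (∀t ∀q (¬H(t,q) ∨ ¬H(t,t)))
All bound variables are already distinct, so no renaming is needed.
Extract every quantifier outward, since the variables are now distinct and don't occur free across branches:
  ∀m ∃k ∀s ∀t ∀q ((D(m) ∨ H(k,k) ∨ J(s)) ∧ (¬H(t,q) ∨ ¬H(t,t)))
The quantifier ∃t sits under an odd number of negations (counting the antecedent side of each →), so it flips to ∀t.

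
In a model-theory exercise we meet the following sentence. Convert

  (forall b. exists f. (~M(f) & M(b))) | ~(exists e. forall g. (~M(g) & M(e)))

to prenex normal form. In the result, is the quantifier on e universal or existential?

universal

Move each ¬ inward, flipping quantifiers it crosses:
  (forall b. exists f. (~M(f) & M(b))) | (forall e. exists g. (M(g) | ~M(e)))
All bound variables are already distinct, so no renaming is needed.
Extract every quantifier outward, since the variables are now distinct and don't occur free across branches:
  forall b. exists f. forall e. exists g. (~M(f) & M(b) | M(g) | ~M(e))
The quantifier exists e sits under an odd number of negations, so it flips to forall e.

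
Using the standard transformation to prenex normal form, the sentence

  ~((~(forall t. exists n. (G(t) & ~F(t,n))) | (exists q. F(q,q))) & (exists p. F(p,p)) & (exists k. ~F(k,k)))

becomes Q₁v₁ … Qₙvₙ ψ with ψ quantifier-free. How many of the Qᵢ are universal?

4

Push ¬ through the quantifiers and connectives to reach negation normal form:
  (forall t. exists n. (G(t) & ~F(t,n))) & (forall q. ~F(q,q)) | (forall p. ~F(p,p)) | (forall k. F(k,k))
All bound variables are already distinct, so no renaming is needed.
Finally move all quantifiers to the prefix:
  forall t. exists n. forall q. forall p. forall k. (G(t) & ~F(t,n) & ~F(q,q) | ~F(p,p) | F(k,k))
The prefix is forall t exists n forall q forall p forall k: 4 universal, 1 existential.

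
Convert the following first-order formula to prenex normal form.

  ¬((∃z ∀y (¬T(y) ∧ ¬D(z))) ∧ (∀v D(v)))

∀z ∃y ∃v (T(y) ∨ D(z) ∨ ¬D(v))

Move each ¬ inward, flipping quantifiers it crosses:
  (∀z ∃y (T(y) ∨ D(z))) ∨ (∃v ¬D(v))
Finally move all quantifiers to the prefix:
  ∀z ∃y ∃v (T(y) ∨ D(z) ∨ ¬D(v))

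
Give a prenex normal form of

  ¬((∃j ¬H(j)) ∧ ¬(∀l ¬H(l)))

∀j ∀l (H(j) ∨ ¬H(l))

Move each ¬ inward, flipping quantifiers it crosses:
  (∀j H(j)) ∨ (∀l ¬H(l))
All bound variables are already distinct, so no renaming is needed.
Finally move all quantifiers to the prefix:
  ∀j ∀l (H(j) ∨ ¬H(l))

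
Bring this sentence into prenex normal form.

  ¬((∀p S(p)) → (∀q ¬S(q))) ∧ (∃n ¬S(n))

∀p ∃q ∃n (S(p) ∧ S(q) ∧ ¬S(n))

First replace A → B with ¬A ∨ B.
  ¬(¬(∀p S(p)) ∨ (∀q ¬S(q))) ∧ (∃n ¬S(n))
Push ¬ through the quantifiers and connectives to reach negation normal form:
  (∀p S(p)) ∧ (∃q S(q)) ∧ (∃n ¬S(n))
All bound variables are already distinct, so no renaming is needed.
Extract every quantifier outward, since the variables are now distinct and don't occur free across branches:
  ∀p ∃q ∃n (S(p) ∧ S(q) ∧ ¬S(n))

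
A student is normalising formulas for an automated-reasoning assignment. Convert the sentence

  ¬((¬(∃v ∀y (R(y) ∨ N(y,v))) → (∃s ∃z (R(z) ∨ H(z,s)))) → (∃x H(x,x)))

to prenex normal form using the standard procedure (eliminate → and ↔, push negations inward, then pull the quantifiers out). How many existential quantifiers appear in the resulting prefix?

3

Rewrite implications/biconditionals: A → B as ¬A ∨ B.
  ¬(¬(¬¬(∃v ∀y (R(y) ∨ N(y,v))) ∨ (∃s ∃z (R(z) ∨ H(z,s)))) ∨ (∃x H(x,x)))
Push ¬ through the quantifiers and connectives to reach negation normal form:
  ((∃v ∀y (R(y) ∨ N(y,v))) ∨ (∃s ∃z (R(z) ∨ H(z,s)))) ∧ (∀x ¬H(x,x))
Pull the quantifiers to the front (each side's bound variable is not free in the other side):
  ∃v ∀y ∃s ∃z ∀x ((R(y) ∨ N(y,v) ∨ R(z) ∨ H(z,s)) ∧ ¬H(x,x))
The prefix is ∃v ∀y ∃s ∃z ∀x: 2 universal, 3 existential.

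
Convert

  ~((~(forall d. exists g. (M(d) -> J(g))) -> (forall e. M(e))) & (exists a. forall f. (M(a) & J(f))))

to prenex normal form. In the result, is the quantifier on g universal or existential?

First replace A → B with ¬A ∨ B.
  ~((~~(forall d. exists g. (~M(d) | J(g))) | (forall e. M(e))) & (exists a. forall f. (M(a) & J(f))))
Drive negations inward (¬∀x A ≡ ∃x ¬A, ¬∃x A ≡ ∀x ¬A, De Morgan for ∧/∨):
  (exists d. forall g. (M(d) & ~J(g))) & (exists e. ~M(e)) | (forall a. exists f. (~M(a) | ~J(f)))
Finally move all quantifiers to the prefix:
  exists d. forall g. exists e. forall a. exists f. (M(d) & ~J(g) & ~M(e) | ~M(a) | ~J(f))
The quantifier exists g sits under an odd number of negations (counting the antecedent side of each →), so it flips to forall g.

universal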